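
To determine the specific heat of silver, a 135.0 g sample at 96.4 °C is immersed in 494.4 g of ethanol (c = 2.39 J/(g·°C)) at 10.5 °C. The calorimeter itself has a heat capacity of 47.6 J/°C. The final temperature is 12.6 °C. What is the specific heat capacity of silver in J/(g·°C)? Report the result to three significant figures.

c = 0.228 J/(g·°C)

q_gained = (494.4 × 2.39 + 47.6) × (12.6 − 10.5) = 2581 J
q_lost = 135.0 × c × (96.4 − 12.6) = 11313 c
Set equal: c = 2581 / 11313 = 0.228 J/(g·°C)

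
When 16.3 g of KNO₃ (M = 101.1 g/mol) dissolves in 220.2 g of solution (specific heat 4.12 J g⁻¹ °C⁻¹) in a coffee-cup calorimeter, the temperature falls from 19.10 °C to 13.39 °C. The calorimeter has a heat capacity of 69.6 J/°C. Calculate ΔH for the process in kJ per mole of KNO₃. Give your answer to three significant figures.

|ΔT| = |13.39 − 19.10| = 5.71 °C
|q_surr| = (220.2 × 4.12 + 69.6) × 5.71 = 976.824 × 5.71 = 5578 J
n(KNO₃) = 16.3 / 101.1 = 0.1612 mol
Temperature fell, so q_rxn = +|q_surr| = 5.578 kJ
ΔH = q_rxn / n = 34.60 kJ/mol

ΔH = 34.6 kJ/mol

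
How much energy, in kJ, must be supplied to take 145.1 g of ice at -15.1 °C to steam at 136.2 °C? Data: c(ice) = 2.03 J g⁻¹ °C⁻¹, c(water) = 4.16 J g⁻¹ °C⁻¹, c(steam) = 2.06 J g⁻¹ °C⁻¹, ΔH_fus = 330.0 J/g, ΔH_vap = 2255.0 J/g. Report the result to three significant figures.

q1 (heat ice -15.1→0.0 °C): 145.1 × 2.03 × 15.1 = 4448 J
q2 (melt at 0 °C): 145.1 × 330.0 = 47883 J
q3 (heat water 0.0→100.0 °C): 145.1 × 4.16 × 100.0 = 60362 J
q4 (vaporize at 100 °C): 145.1 × 2255.0 = 327201 J
q5 (heat steam 100.0→136.2 °C): 145.1 × 2.06 × 36.2 = 10820 J
Total: 4448 + 47883 + 60362 + 327201 + 10820 = 450714 J = 451 kJ

q = 451 kJ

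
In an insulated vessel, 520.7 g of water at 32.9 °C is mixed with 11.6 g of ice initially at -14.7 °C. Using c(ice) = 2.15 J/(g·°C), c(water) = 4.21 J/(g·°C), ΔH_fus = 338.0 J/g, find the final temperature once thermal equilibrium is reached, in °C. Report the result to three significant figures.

Heat to bring ice to 0 °C and melt it: q₁ = 11.6×2.15×14.7 + 11.6×338.0 = 4287.4 J
Heat the water can supply cooling to 0 °C: 520.7×4.21×32.9 = 72121.6 J > q₁, so all ice melts.
Energy balance: 520.7×4.21×(32.9 − T) = 4287.4 + 11.6×4.21×(T − 0)
2192.147(32.9 − T) = 4287.4 + 48.836 T
72121.6 − 4287.4 = 2240.983 T
T = 67834.2 / 2240.983 = 30.27 °C

T_f = 30.3 °C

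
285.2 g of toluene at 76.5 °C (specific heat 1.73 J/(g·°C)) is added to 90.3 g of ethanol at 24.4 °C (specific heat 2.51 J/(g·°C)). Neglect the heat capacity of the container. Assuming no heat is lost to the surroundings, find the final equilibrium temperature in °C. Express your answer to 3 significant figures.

Heat lost by toluene = heat gained by ethanol.
(285.2)(1.73)(76.5 − T) = (90.3)(2.51)(T − 24.4)
493.396 (76.5 − T) = 226.653 (T − 24.4)
37745 − 493.396 T = 226.653 T − 5530.3
43275.3 = 720.049 T
T = 60.10 °C

T_f = 60.1 °C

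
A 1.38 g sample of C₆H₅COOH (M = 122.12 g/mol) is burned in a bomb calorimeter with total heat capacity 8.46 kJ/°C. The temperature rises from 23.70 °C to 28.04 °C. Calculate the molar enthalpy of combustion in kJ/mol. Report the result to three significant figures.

ΔT = 28.04 − 23.70 = 4.34 °C
q_cal = C_cal × ΔT = 8.46 × 4.34 = 36.7164 kJ
n = 1.38 / 122.12 = 0.01130 mol
q_rxn = −q_cal = -36.7164 kJ
ΔH = -36.7164 / 0.01130 = -3249 kJ/mol

ΔH = -3250 kJ/mol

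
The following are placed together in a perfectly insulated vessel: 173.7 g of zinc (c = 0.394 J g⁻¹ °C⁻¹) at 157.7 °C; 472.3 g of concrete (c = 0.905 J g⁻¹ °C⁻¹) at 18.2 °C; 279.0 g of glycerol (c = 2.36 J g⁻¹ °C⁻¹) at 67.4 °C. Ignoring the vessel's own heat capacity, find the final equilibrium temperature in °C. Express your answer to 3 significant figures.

T_f = 54.5 °C

Σ mᵢcᵢ(T − Tᵢ) = 0  ⇒  T = Σ mᵢcᵢTᵢ / Σ mᵢcᵢ
Σ mᵢcᵢ = 173.7×0.394 + 472.3×0.905 + 279.0×2.36 = 1154.3093
Σ mᵢcᵢTᵢ = 68.4378×157.7 + 427.4315×18.2 + 658.44×67.4 = 62951
T = 62951 / 1154.3093 = 54.54 °C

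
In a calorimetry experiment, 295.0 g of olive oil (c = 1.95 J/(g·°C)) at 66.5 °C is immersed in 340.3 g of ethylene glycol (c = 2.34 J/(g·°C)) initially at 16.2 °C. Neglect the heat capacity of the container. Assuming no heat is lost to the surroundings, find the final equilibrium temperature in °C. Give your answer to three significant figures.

T_f = 37.3 °C

Heat lost by olive oil = heat gained by ethylene glycol.
(295.0)(1.95)(66.5 − T) = (340.3)(2.34)(T − 16.2)
575.25 (66.5 − T) = 796.302 (T − 16.2)
38254 − 575.25 T = 796.302 T − 12900
51154 = 1371.552 T
T = 37.30 °C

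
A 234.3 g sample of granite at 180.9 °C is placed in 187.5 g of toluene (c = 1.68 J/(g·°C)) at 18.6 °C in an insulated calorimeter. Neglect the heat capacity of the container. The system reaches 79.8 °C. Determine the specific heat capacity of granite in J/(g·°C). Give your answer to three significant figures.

c = 0.814 J/(g·°C)

q_gained = (187.5 × 1.68) × (79.8 − 18.6) = 19280 J
q_lost = 234.3 × c × (180.9 − 79.8) = 23687.73 c
Set equal: c = 19280 / 23687.73 = 0.814 J/(g·°C)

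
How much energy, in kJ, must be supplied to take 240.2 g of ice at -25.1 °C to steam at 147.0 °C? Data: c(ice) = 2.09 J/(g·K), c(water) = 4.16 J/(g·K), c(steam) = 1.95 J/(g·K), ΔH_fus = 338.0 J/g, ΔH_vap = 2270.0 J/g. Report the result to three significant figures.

q = 761 kJ

q1 (heat ice -25.1→0.0 °C): 240.2 × 2.09 × 25.1 = 12601 J
q2 (melt at 0 °C): 240.2 × 338.0 = 81188 J
q3 (heat water 0.0→100.0 °C): 240.2 × 4.16 × 100.0 = 99923 J
q4 (vaporize at 100 °C): 240.2 × 2270.0 = 545254 J
q5 (heat steam 100.0→147.0 °C): 240.2 × 1.95 × 47.0 = 22014 J
Total: 12601 + 81188 + 99923 + 545254 + 22014 = 760980 J = 761 kJ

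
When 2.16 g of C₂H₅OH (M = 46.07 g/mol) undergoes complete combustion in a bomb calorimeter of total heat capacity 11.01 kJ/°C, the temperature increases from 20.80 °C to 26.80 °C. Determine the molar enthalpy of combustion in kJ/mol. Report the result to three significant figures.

ΔT = 26.80 − 20.80 = 6.00 °C
q_cal = C_cal × ΔT = 11.01 × 6.00 = 66.06 kJ
n = 2.16 / 46.07 = 0.04689 mol
q_rxn = −q_cal = -66.06 kJ
ΔH = -66.06 / 0.04689 = -1409 kJ/mol

ΔH = -1410 kJ/mol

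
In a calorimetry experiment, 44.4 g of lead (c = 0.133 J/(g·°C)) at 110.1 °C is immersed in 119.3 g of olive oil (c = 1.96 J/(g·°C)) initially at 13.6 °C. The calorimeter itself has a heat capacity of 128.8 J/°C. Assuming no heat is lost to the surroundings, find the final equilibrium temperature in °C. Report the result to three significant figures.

Heat lost by lead = heat gained by olive oil + calorimeter.
(44.4)(0.133)(110.1 − T) = [(119.3)(1.96) + 128.8](T − 13.6)
5.9052 (110.1 − T) = 362.628 (T − 13.6)
650.16 − 5.9052 T = 362.628 T − 4931.7
5581.86 = 368.5332 T
T = 15.146 °C

T_f = 15.1 °C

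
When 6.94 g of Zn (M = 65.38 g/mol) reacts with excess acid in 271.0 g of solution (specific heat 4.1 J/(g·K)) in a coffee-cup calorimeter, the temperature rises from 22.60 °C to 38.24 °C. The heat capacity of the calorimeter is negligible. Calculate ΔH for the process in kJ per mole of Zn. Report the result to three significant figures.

ΔH = -164 kJ/mol

|ΔT| = |38.24 − 22.60| = 15.64 °C
|q_surr| = (271.0 × 4.1) × 15.64 = 1111.1 × 15.64 = 17380 J
n(Zn) = 6.94 / 65.38 = 0.1061 mol
Temperature rose, so q_rxn = −|q_surr| = -17.38 kJ
ΔH = q_rxn / n = -163.8 kJ/mol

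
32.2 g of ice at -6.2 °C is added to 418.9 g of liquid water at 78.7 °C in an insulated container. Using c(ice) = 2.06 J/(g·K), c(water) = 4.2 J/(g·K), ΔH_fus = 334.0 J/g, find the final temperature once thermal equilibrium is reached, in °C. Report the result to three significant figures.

Heat to bring ice to 0 °C and melt it: q₁ = 32.2×2.06×6.2 + 32.2×334.0 = 11166 J
Heat the water can supply cooling to 0 °C: 418.9×4.2×78.7 = 138463 J > q₁, so all ice melts.
Energy balance: 418.9×4.2×(78.7 − T) = 11166 + 32.2×4.2×(T − 0)
1759.38(78.7 − T) = 11166 + 135.24 T
138463 − 11166 = 1894.62 T
T = 127297 / 1894.62 = 67.19 °C

T_f = 67.2 °C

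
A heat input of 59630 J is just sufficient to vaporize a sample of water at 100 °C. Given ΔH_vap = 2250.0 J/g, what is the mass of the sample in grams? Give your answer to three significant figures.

m = 26.5 g

m = q / ΔH_vap = 59630 J / 2250.0 J/g = 26.5 g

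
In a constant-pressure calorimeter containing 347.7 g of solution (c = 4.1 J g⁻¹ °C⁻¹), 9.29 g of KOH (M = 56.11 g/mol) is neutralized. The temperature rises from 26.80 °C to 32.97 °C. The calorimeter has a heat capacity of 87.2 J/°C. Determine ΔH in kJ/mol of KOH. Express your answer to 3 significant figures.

|ΔT| = |32.97 − 26.80| = 6.17 °C
|q_surr| = (347.7 × 4.1 + 87.2) × 6.17 = 1512.77 × 6.17 = 9334 J
n(KOH) = 9.29 / 56.11 = 0.1656 mol
Temperature rose, so q_rxn = −|q_surr| = -9.334 kJ
ΔH = q_rxn / n = -56.36 kJ/mol

ΔH = -56.4 kJ/mol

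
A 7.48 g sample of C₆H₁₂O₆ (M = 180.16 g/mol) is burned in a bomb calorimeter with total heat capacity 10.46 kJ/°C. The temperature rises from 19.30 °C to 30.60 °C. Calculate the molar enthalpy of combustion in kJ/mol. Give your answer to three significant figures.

ΔT = 30.60 − 19.30 = 11.30 °C
q_cal = C_cal × ΔT = 10.46 × 11.30 = 118.198 kJ
n = 7.48 / 180.16 = 0.04152 mol
q_rxn = −q_cal = -118.198 kJ
ΔH = -118.198 / 0.04152 = -2847 kJ/mol

ΔH = -2850 kJ/mol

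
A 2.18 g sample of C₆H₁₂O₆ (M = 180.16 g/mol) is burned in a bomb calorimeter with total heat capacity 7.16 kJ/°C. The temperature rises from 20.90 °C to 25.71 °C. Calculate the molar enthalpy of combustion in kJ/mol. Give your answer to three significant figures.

ΔH = -2850 kJ/mol

ΔT = 25.71 − 20.90 = 4.81 °C
q_cal = C_cal × ΔT = 7.16 × 4.81 = 34.4396 kJ
n = 2.18 / 180.16 = 0.01210 mol
q_rxn = −q_cal = -34.4396 kJ
ΔH = -34.4396 / 0.01210 = -2846 kJ/mol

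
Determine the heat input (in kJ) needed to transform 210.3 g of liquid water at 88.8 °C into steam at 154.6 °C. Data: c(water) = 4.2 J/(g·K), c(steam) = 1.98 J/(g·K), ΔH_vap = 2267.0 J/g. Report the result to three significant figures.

q1 (heat water 88.8→100.0 °C): 210.3 × 4.2 × 11.2 = 9893 J
q2 (vaporize at 100 °C): 210.3 × 2267.0 = 476750 J
q3 (heat steam 100.0→154.6 °C): 210.3 × 1.98 × 54.6 = 22735 J
Total: 9893 + 476750 + 22735 = 509378 J = 509 kJ

q = 509 kJ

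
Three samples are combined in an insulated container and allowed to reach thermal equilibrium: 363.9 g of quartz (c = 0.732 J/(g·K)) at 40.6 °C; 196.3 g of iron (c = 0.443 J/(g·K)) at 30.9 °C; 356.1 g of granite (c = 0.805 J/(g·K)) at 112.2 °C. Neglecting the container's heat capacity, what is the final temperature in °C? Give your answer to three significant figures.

Σ mᵢcᵢ(T − Tᵢ) = 0  ⇒  T = Σ mᵢcᵢTᵢ / Σ mᵢcᵢ
Σ mᵢcᵢ = 363.9×0.732 + 196.3×0.443 + 356.1×0.805 = 639.9962
Σ mᵢcᵢTᵢ = 266.3748×40.6 + 86.9609×30.9 + 286.6605×112.2 = 45665
T = 45665 / 639.9962 = 71.35 °C

T_f = 71.4 °C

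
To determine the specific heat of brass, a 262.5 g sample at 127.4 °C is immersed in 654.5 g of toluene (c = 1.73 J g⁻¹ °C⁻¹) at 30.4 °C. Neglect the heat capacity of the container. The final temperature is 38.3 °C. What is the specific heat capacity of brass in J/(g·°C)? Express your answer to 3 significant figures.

c = 0.382 J/(g·°C)

q_gained = (654.5 × 1.73) × (38.3 − 30.4) = 8945 J
q_lost = 262.5 × c × (127.4 − 38.3) = 23388.75 c
Set equal: c = 8945 / 23388.75 = 0.382 J/(g·°C)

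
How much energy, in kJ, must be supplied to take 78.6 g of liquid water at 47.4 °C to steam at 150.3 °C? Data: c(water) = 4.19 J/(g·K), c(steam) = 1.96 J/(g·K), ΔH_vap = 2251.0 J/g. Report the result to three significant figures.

q1 (heat water 47.4→100.0 °C): 78.6 × 4.19 × 52.6 = 17323 J
q2 (vaporize at 100 °C): 78.6 × 2251.0 = 176929 J
q3 (heat steam 100.0→150.3 °C): 78.6 × 1.96 × 50.3 = 7749 J
Total: 17323 + 176929 + 7749 = 202001 J = 202 kJ

q = 202 kJ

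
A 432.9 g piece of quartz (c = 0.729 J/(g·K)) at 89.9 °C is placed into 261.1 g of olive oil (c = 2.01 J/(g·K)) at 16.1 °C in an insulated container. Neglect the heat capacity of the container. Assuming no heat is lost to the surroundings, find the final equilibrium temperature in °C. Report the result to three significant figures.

Heat lost by quartz = heat gained by olive oil.
(432.9)(0.729)(89.9 − T) = (261.1)(2.01)(T − 16.1)
315.5841 (89.9 − T) = 524.811 (T − 16.1)
28371 − 315.5841 T = 524.811 T − 8449.5
36820.5 = 840.3951 T
T = 43.81 °C

T_f = 43.8 °C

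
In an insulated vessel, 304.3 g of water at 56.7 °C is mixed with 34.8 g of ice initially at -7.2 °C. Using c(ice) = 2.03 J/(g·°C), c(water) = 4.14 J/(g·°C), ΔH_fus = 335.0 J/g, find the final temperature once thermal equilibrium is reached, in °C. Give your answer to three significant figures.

Heat to bring ice to 0 °C and melt it: q₁ = 34.8×2.03×7.2 + 34.8×335.0 = 12167 J
Heat the water can supply cooling to 0 °C: 304.3×4.14×56.7 = 71430.8 J > q₁, so all ice melts.
Energy balance: 304.3×4.14×(56.7 − T) = 12167 + 34.8×4.14×(T − 0)
1259.802(56.7 − T) = 12167 + 144.072 T
71430.8 − 12167 = 1403.874 T
T = 59263.8 / 1403.874 = 42.21 °C

T_f = 42.2 °C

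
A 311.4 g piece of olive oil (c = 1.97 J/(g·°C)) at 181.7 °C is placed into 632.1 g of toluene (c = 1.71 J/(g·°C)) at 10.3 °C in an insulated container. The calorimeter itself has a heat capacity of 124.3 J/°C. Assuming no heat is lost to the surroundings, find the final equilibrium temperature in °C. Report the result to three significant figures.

T_f = 68.1 °C

Heat lost by olive oil = heat gained by toluene + calorimeter.
(311.4)(1.97)(181.7 − T) = [(632.1)(1.71) + 124.3](T − 10.3)
613.458 (181.7 − T) = 1205.191 (T − 10.3)
111470 − 613.458 T = 1205.191 T − 12413
123883 = 1818.649 T
T = 68.12 °C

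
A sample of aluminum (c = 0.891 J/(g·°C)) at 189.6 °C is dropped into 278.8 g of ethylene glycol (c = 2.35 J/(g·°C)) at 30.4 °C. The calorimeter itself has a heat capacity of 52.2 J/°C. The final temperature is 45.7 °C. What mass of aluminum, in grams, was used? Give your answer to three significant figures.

q_gained = (278.8 × 2.35 + 52.2) × (45.7 − 30.4) = 10820 J
q_lost = m × 0.891 × (189.6 − 45.7) = 128.2149 m
m = 10820 / 128.2149 = 84.4 g

m = 84.4 g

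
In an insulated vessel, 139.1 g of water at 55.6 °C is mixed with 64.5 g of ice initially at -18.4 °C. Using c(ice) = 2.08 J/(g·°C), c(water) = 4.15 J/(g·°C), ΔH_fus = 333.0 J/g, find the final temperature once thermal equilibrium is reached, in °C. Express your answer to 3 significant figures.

Heat to bring ice to 0 °C and melt it: q₁ = 64.5×2.08×18.4 + 64.5×333.0 = 23947 J
Heat the water can supply cooling to 0 °C: 139.1×4.15×55.6 = 32095.9 J > q₁, so all ice melts.
Energy balance: 139.1×4.15×(55.6 − T) = 23947 + 64.5×4.15×(T − 0)
577.265(55.6 − T) = 23947 + 267.675 T
32095.9 − 23947 = 844.940 T
T = 8148.9 / 844.940 = 9.644 °C

T_f = 9.64 °C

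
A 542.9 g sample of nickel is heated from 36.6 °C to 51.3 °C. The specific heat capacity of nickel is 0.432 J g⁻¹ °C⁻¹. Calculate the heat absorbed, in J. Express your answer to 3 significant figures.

q = 3450 J

q = m c ΔT = 542.9 × 0.432 × (51.3 − 36.6)
q = 542.9 × 0.432 × 14.7 = 3448 J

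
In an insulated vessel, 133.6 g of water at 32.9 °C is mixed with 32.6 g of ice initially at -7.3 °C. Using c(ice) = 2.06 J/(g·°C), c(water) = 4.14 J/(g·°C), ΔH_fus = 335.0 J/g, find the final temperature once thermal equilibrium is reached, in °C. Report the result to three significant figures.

T_f = 9.86 °C

Heat to bring ice to 0 °C and melt it: q₁ = 32.6×2.06×7.3 + 32.6×335.0 = 11411 J
Heat the water can supply cooling to 0 °C: 133.6×4.14×32.9 = 18197.1 J > q₁, so all ice melts.
Energy balance: 133.6×4.14×(32.9 − T) = 11411 + 32.6×4.14×(T − 0)
553.104(32.9 − T) = 11411 + 134.964 T
18197.1 − 11411 = 688.068 T
T = 6786.1 / 688.068 = 9.863 °C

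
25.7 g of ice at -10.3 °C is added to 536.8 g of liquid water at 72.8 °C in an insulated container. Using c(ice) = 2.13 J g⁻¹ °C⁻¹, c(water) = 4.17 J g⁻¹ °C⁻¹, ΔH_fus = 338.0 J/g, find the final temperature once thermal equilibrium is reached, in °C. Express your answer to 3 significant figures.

T_f = 65.5 °C

Heat to bring ice to 0 °C and melt it: q₁ = 25.7×2.13×10.3 + 25.7×338.0 = 9250.4 J
Heat the water can supply cooling to 0 °C: 536.8×4.17×72.8 = 162960 J > q₁, so all ice melts.
Energy balance: 536.8×4.17×(72.8 − T) = 9250.4 + 25.7×4.17×(T − 0)
2238.456(72.8 − T) = 9250.4 + 107.169 T
162960 − 9250.4 = 2345.625 T
T = 153709.6 / 2345.625 = 65.53 °C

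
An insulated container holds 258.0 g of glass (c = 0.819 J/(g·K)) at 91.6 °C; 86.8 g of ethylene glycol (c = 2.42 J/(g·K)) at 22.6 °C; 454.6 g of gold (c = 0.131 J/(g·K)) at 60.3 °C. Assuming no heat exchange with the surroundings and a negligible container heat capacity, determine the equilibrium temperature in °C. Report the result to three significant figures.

T_f = 57.6 °C

Σ mᵢcᵢ(T − Tᵢ) = 0  ⇒  T = Σ mᵢcᵢTᵢ / Σ mᵢcᵢ
Σ mᵢcᵢ = 258.0×0.819 + 86.8×2.42 + 454.6×0.131 = 480.9106
Σ mᵢcᵢTᵢ = 211.302×91.6 + 210.056×22.6 + 59.5526×60.3 = 27694
T = 27694 / 480.9106 = 57.59 °C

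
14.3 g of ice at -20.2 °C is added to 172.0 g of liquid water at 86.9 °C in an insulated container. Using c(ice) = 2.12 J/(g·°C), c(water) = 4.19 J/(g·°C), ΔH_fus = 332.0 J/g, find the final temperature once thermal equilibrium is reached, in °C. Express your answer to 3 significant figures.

Heat to bring ice to 0 °C and melt it: q₁ = 14.3×2.12×20.2 + 14.3×332.0 = 5360.0 J
Heat the water can supply cooling to 0 °C: 172.0×4.19×86.9 = 62627.1 J > q₁, so all ice melts.
Energy balance: 172.0×4.19×(86.9 − T) = 5360.0 + 14.3×4.19×(T − 0)
720.68(86.9 − T) = 5360.0 + 59.917 T
62627.1 − 5360.0 = 780.597 T
T = 57267.1 / 780.597 = 73.36 °C

T_f = 73.4 °C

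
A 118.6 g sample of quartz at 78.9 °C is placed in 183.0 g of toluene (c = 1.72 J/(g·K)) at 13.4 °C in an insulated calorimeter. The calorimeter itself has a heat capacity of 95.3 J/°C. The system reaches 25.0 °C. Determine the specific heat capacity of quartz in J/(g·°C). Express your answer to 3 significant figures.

c = 0.744 J/(g·°C)

q_gained = (183.0 × 1.72 + 95.3) × (25.0 − 13.4) = 4757 J
q_lost = 118.6 × c × (78.9 − 25.0) = 6392.54 c
Set equal: c = 4757 / 6392.54 = 0.744 J/(g·°C)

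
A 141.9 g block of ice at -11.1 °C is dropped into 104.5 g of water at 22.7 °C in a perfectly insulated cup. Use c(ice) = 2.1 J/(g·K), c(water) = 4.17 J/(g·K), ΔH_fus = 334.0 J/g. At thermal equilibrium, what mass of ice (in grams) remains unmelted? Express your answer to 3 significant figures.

m_ice remaining = 122 g

Heat to warm all ice to 0 °C: 141.9×2.1×11.1 = 3307.7 J
Heat released by water cooling to 0 °C: 104.5×4.17×22.7 = 9891.9 J
9891.9 J < 3307.7 + 141.9×334.0 = 50702.3 J, so not all ice melts; final T = 0 °C.
Heat left for melting: 9891.9 − 3307.7 = 6584.2 J
Mass melted = 6584.2 / 334.0 = 19.71 g
Ice remaining = 141.9 − 19.71 = 122.19 g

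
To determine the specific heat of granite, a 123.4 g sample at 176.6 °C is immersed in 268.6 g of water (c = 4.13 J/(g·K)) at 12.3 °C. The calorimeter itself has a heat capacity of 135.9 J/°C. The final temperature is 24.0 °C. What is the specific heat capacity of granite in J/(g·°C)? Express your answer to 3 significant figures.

q_gained = (268.6 × 4.13 + 135.9) × (24.0 − 12.3) = 14570 J
q_lost = 123.4 × c × (176.6 − 24.0) = 18830.84 c
Set equal: c = 14570 / 18830.84 = 0.774 J/(g·°C)

c = 0.774 J/(g·°C)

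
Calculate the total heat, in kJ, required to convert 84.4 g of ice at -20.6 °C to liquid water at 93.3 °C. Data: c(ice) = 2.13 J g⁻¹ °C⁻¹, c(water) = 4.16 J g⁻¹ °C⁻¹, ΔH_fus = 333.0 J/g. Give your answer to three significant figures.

q1 (heat ice -20.6→0.0 °C): 84.4 × 2.13 × 20.6 = 3703 J
q2 (melt at 0 °C): 84.4 × 333.0 = 28105 J
q3 (heat water 0.0→93.3 °C): 84.4 × 4.16 × 93.3 = 32758 J
Total: 3703 + 28105 + 32758 = 64566 J = 64.6 kJ

q = 64.6 kJ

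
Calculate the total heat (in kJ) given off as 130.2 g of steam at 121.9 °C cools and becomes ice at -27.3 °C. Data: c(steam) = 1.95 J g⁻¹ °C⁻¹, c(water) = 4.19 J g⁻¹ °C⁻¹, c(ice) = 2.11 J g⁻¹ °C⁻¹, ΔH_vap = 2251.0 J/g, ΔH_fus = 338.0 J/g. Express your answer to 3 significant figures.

q1 (cool steam 121.9→100 °C): 130.2 × 1.95 × 21.9 = 5560 J
q2 (condense at 100 °C): 130.2 × 2251.0 = 293080 J
q3 (cool water 100→0 °C): 130.2 × 4.19 × 100.0 = 54554 J
q4 (freeze at 0 °C): 130.2 × 338.0 = 44008 J
q5 (cool ice 0→-27.3 °C): 130.2 × 2.11 × 27.3 = 7500 J
Total: 5560 + 293080 + 54554 + 44008 + 7500 = 404702 J = 405 kJ

q = 405 kJ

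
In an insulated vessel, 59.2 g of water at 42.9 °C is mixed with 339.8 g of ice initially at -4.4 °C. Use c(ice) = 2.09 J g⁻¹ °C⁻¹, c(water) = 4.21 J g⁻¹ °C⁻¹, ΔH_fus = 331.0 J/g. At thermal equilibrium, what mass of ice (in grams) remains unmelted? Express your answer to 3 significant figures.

Heat to warm all ice to 0 °C: 339.8×2.09×4.4 = 3124.8 J
Heat released by water cooling to 0 °C: 59.2×4.21×42.9 = 10692 J
10692 J < 3124.8 + 339.8×331.0 = 115598.6 J, so not all ice melts; final T = 0 °C.
Heat left for melting: 10692 − 3124.8 = 7567.2 J
Mass melted = 7567.2 / 331.0 = 22.86 g
Ice remaining = 339.8 − 22.86 = 316.94 g

m_ice remaining = 317 g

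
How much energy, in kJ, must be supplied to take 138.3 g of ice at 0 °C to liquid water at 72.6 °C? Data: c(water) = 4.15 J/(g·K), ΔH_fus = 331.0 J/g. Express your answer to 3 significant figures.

q1 (melt at 0 °C): 138.3 × 331.0 = 45777 J
q2 (heat water 0.0→72.6 °C): 138.3 × 4.15 × 72.6 = 41668 J
Total: 45777 + 41668 = 87445 J = 87.4 kJ

q = 87.4 kJ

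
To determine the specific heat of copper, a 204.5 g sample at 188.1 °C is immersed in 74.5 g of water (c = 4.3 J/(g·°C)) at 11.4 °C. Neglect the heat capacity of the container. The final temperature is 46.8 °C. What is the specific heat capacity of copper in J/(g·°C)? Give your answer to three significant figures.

q_gained = (74.5 × 4.3) × (46.8 − 11.4) = 11340 J
q_lost = 204.5 × c × (188.1 − 46.8) = 28895.85 c
Set equal: c = 11340 / 28895.85 = 0.392 J/(g·°C)

c = 0.392 J/(g·°C)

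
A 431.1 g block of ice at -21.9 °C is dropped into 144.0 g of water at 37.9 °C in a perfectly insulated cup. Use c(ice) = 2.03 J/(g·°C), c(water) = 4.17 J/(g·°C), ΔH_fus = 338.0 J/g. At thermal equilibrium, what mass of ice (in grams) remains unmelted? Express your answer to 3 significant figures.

Heat to warm all ice to 0 °C: 431.1×2.03×21.9 = 19165 J
Heat released by water cooling to 0 °C: 144.0×4.17×37.9 = 22758 J
22758 J < 19165 + 431.1×338.0 = 164876.8 J, so not all ice melts; final T = 0 °C.
Heat left for melting: 22758 − 19165 = 3593 J
Mass melted = 3593 / 338.0 = 10.63 g
Ice remaining = 431.1 − 10.63 = 420.47 g

m_ice remaining = 420 g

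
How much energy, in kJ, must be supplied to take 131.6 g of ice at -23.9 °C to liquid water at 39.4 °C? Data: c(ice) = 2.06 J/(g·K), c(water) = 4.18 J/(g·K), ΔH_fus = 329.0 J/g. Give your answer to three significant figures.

q1 (heat ice -23.9→0.0 °C): 131.6 × 2.06 × 23.9 = 6479 J
q2 (melt at 0 °C): 131.6 × 329.0 = 43296 J
q3 (heat water 0.0→39.4 °C): 131.6 × 4.18 × 39.4 = 21673 J
Total: 6479 + 43296 + 21673 = 71448 J = 71.4 kJ

q = 71.4 kJ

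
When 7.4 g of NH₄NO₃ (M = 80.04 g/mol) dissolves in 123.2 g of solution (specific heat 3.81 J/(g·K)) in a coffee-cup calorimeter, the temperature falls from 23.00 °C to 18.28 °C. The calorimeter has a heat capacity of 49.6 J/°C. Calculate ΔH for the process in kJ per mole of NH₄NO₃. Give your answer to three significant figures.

ΔH = 26.5 kJ/mol

|ΔT| = |18.28 − 23.00| = 4.72 °C
|q_surr| = (123.2 × 3.81 + 49.6) × 4.72 = 518.992 × 4.72 = 2450 J
n(NH₄NO₃) = 7.4 / 80.04 = 0.09245 mol
Temperature fell, so q_rxn = +|q_surr| = 2.450 kJ
ΔH = q_rxn / n = 26.50 kJ/mol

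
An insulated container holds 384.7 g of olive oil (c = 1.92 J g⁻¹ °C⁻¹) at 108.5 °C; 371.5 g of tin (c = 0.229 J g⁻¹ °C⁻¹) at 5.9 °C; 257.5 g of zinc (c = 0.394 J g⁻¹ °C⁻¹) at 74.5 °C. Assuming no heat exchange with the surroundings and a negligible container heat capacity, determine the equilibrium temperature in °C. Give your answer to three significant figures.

T_f = 95.3 °C

Σ mᵢcᵢ(T − Tᵢ) = 0  ⇒  T = Σ mᵢcᵢTᵢ / Σ mᵢcᵢ
Σ mᵢcᵢ = 384.7×1.92 + 371.5×0.229 + 257.5×0.394 = 925.1525
Σ mᵢcᵢTᵢ = 738.624×108.5 + 85.0735×5.9 + 101.455×74.5 = 88201
T = 88201 / 925.1525 = 95.34 °C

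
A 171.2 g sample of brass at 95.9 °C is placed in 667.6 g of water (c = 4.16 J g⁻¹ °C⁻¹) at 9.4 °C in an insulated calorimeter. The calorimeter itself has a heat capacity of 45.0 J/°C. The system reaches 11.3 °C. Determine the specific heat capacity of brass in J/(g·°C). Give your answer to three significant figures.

c = 0.370 J/(g·°C)

q_gained = (667.6 × 4.16 + 45.0) × (11.3 − 9.4) = 5362 J
q_lost = 171.2 × c × (95.9 − 11.3) = 14483.52 c
Set equal: c = 5362 / 14483.52 = 0.370 J/(g·°C)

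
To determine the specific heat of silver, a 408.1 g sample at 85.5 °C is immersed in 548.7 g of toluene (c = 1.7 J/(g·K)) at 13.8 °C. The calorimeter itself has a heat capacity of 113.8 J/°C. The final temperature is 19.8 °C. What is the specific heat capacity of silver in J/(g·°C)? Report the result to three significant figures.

q_gained = (548.7 × 1.7 + 113.8) × (19.8 − 13.8) = 6280 J
q_lost = 408.1 × c × (85.5 − 19.8) = 26812.17 c
Set equal: c = 6280 / 26812.17 = 0.234 J/(g·°C)

c = 0.234 J/(g·°C)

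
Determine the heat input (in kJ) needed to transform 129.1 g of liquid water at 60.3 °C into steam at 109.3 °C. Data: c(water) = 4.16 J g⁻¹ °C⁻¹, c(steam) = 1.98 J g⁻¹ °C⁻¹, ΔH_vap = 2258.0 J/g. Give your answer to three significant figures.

q1 (heat water 60.3→100.0 °C): 129.1 × 4.16 × 39.7 = 21321 J
q2 (vaporize at 100 °C): 129.1 × 2258.0 = 291508 J
q3 (heat steam 100.0→109.3 °C): 129.1 × 1.98 × 9.3 = 2377 J
Total: 21321 + 291508 + 2377 = 315206 J = 315 kJ

q = 315 kJ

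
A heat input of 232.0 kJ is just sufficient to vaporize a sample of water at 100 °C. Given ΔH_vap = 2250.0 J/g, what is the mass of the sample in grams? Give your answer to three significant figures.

m = q / ΔH_vap = 232000 J / 2250.0 J/g = 103 g

m = 103 g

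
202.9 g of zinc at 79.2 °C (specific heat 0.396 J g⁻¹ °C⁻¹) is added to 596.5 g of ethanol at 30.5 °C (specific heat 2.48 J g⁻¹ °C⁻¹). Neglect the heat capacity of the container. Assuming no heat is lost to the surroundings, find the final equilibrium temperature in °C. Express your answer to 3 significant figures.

T_f = 33.0 °C

Heat lost by zinc = heat gained by ethanol.
(202.9)(0.396)(79.2 − T) = (596.5)(2.48)(T − 30.5)
80.3484 (79.2 − T) = 1479.32 (T − 30.5)
6363.6 − 80.3484 T = 1479.32 T − 45119
51482.6 = 1559.6684 T
T = 33.01 °C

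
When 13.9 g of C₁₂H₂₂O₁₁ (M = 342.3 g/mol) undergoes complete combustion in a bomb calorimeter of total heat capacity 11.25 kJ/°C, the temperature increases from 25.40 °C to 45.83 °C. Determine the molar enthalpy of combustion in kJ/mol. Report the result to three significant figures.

ΔT = 45.83 − 25.40 = 20.43 °C
q_cal = C_cal × ΔT = 11.25 × 20.43 = 229.8375 kJ
n = 13.9 / 342.3 = 0.04061 mol
q_rxn = −q_cal = -229.8375 kJ
ΔH = -229.8375 / 0.04061 = -5660 kJ/mol

ΔH = -5660 kJ/mol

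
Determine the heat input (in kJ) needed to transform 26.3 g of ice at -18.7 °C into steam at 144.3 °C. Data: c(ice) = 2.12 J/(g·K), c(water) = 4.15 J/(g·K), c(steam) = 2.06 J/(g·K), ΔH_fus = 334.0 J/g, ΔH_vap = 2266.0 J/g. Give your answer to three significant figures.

q = 82.7 kJ

q1 (heat ice -18.7→0.0 °C): 26.3 × 2.12 × 18.7 = 1043 J
q2 (melt at 0 °C): 26.3 × 334.0 = 8784 J
q3 (heat water 0.0→100.0 °C): 26.3 × 4.15 × 100.0 = 10915 J
q4 (vaporize at 100 °C): 26.3 × 2266.0 = 59596 J
q5 (heat steam 100.0→144.3 °C): 26.3 × 2.06 × 44.3 = 2400 J
Total: 1043 + 8784 + 10915 + 59596 + 2400 = 82738 J = 82.7 kJ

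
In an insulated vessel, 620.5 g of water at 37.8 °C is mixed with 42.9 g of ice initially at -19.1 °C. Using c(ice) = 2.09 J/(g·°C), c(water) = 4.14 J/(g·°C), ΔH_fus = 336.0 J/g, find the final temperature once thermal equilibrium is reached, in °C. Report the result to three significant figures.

T_f = 29.5 °C

Heat to bring ice to 0 °C and melt it: q₁ = 42.9×2.09×19.1 + 42.9×336.0 = 16127 J
Heat the water can supply cooling to 0 °C: 620.5×4.14×37.8 = 97103.3 J > q₁, so all ice melts.
Energy balance: 620.5×4.14×(37.8 − T) = 16127 + 42.9×4.14×(T − 0)
2568.87(37.8 − T) = 16127 + 177.606 T
97103.3 − 16127 = 2746.476 T
T = 80976.3 / 2746.476 = 29.48 °C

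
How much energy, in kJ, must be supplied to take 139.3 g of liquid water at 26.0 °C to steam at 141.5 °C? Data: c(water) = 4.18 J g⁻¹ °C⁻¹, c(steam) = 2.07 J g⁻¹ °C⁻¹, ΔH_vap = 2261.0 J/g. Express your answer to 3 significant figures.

q = 370 kJ

q1 (heat water 26.0→100.0 °C): 139.3 × 4.18 × 74.0 = 43088 J
q2 (vaporize at 100 °C): 139.3 × 2261.0 = 314957 J
q3 (heat steam 100.0→141.5 °C): 139.3 × 2.07 × 41.5 = 11967 J
Total: 43088 + 314957 + 11967 = 370012 J = 370 kJ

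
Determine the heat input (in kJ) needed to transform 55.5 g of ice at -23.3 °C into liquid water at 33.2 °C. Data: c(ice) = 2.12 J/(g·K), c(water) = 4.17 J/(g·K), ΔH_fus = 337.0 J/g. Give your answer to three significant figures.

q = 29.1 kJ

q1 (heat ice -23.3→0.0 °C): 55.5 × 2.12 × 23.3 = 2741 J
q2 (melt at 0 °C): 55.5 × 337.0 = 18704 J
q3 (heat water 0.0→33.2 °C): 55.5 × 4.17 × 33.2 = 7684 J
Total: 2741 + 18704 + 7684 = 29129 J = 29.1 kJ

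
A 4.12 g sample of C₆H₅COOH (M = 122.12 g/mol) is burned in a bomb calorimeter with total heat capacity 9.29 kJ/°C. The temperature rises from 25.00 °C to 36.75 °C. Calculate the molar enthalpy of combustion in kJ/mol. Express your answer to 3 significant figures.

ΔT = 36.75 − 25.00 = 11.75 °C
q_cal = C_cal × ΔT = 9.29 × 11.75 = 109.1575 kJ
n = 4.12 / 122.12 = 0.03374 mol
q_rxn = −q_cal = -109.1575 kJ
ΔH = -109.1575 / 0.03374 = -3235 kJ/mol

ΔH = -3240 kJ/mol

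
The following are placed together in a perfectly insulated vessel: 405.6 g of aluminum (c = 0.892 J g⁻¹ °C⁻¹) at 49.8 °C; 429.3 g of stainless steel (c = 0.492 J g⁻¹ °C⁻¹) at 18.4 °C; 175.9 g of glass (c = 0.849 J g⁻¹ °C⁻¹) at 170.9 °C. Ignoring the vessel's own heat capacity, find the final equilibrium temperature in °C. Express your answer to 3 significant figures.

T_f = 65.7 °C

Σ mᵢcᵢ(T − Tᵢ) = 0  ⇒  T = Σ mᵢcᵢTᵢ / Σ mᵢcᵢ
Σ mᵢcᵢ = 405.6×0.892 + 429.3×0.492 + 175.9×0.849 = 722.3499
Σ mᵢcᵢTᵢ = 361.7952×49.8 + 211.2156×18.4 + 149.3391×170.9 = 47426
T = 47426 / 722.3499 = 65.66 °C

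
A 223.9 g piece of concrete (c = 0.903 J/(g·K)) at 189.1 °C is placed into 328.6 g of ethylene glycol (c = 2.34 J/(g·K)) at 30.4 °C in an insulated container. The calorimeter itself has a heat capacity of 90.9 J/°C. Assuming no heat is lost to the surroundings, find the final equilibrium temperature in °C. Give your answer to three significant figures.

Heat lost by concrete = heat gained by ethylene glycol + calorimeter.
(223.9)(0.903)(189.1 − T) = [(328.6)(2.34) + 90.9](T − 30.4)
202.1817 (189.1 − T) = 859.824 (T − 30.4)
38233 − 202.1817 T = 859.824 T − 26139
64372 = 1062.0057 T
T = 60.61 °C

T_f = 60.6 °C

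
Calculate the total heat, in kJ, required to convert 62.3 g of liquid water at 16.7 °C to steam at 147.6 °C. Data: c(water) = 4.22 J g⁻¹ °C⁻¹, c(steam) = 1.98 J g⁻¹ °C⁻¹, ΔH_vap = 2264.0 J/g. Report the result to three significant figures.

q1 (heat water 16.7→100.0 °C): 62.3 × 4.22 × 83.3 = 21900 J
q2 (vaporize at 100 °C): 62.3 × 2264.0 = 141047 J
q3 (heat steam 100.0→147.6 °C): 62.3 × 1.98 × 47.6 = 5872 J
Total: 21900 + 141047 + 5872 = 168819 J = 169 kJ

q = 169 kJ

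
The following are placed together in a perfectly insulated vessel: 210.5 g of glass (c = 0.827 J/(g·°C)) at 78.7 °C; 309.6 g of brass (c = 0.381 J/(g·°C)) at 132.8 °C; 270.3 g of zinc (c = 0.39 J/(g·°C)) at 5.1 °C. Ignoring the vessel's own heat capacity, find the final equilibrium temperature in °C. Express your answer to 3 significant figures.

Σ mᵢcᵢ(T − Tᵢ) = 0  ⇒  T = Σ mᵢcᵢTᵢ / Σ mᵢcᵢ
Σ mᵢcᵢ = 210.5×0.827 + 309.6×0.381 + 270.3×0.39 = 397.4581
Σ mᵢcᵢTᵢ = 174.0835×78.7 + 117.9576×132.8 + 105.417×5.1 = 29903
T = 29903 / 397.4581 = 75.24 °C

T_f = 75.2 °C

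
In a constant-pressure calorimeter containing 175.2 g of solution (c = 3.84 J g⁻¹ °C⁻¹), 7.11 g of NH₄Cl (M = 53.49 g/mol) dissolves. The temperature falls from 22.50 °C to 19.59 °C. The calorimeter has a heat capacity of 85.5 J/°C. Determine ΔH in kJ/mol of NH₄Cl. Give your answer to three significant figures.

ΔH = 16.6 kJ/mol

|ΔT| = |19.59 − 22.50| = 2.91 °C
|q_surr| = (175.2 × 3.84 + 85.5) × 2.91 = 758.268 × 2.91 = 2207 J
n(NH₄Cl) = 7.11 / 53.49 = 0.1329 mol
Temperature fell, so q_rxn = +|q_surr| = 2.207 kJ
ΔH = q_rxn / n = 16.61 kJ/mol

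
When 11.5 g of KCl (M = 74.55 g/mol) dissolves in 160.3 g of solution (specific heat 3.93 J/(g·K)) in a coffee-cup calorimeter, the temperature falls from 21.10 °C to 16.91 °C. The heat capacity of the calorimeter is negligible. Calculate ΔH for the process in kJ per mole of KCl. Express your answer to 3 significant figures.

ΔH = 17.1 kJ/mol

|ΔT| = |16.91 − 21.10| = 4.19 °C
|q_surr| = (160.3 × 3.93) × 4.19 = 629.979 × 4.19 = 2640 J
n(KCl) = 11.5 / 74.55 = 0.1543 mol
Temperature fell, so q_rxn = +|q_surr| = 2.640 kJ
ΔH = q_rxn / n = 17.11 kJ/mol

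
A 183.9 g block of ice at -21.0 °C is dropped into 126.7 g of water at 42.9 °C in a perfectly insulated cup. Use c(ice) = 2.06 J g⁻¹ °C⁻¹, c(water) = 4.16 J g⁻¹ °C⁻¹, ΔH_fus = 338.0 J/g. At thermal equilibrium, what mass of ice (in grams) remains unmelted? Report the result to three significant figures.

m_ice remaining = 141 g

Heat to warm all ice to 0 °C: 183.9×2.06×21.0 = 7955.5 J
Heat released by water cooling to 0 °C: 126.7×4.16×42.9 = 22611 J
22611 J < 7955.5 + 183.9×338.0 = 70113.7 J, so not all ice melts; final T = 0 °C.
Heat left for melting: 22611 − 7955.5 = 14655.5 J
Mass melted = 14655.5 / 338.0 = 43.36 g
Ice remaining = 183.9 − 43.36 = 140.54 g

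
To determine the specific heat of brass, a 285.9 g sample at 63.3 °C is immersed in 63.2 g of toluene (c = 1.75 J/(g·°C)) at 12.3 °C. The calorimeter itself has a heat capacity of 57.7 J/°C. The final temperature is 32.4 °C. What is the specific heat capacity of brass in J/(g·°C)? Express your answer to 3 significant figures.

c = 0.383 J/(g·°C)

q_gained = (63.2 × 1.75 + 57.7) × (32.4 − 12.3) = 3383 J
q_lost = 285.9 × c × (63.3 − 32.4) = 8834.31 c
Set equal: c = 3383 / 8834.31 = 0.383 J/(g·°C)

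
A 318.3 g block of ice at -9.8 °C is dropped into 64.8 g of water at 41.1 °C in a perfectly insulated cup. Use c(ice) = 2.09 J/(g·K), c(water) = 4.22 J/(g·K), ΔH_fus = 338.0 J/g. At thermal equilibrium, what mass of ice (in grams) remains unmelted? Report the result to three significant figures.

m_ice remaining = 304 g

Heat to warm all ice to 0 °C: 318.3×2.09×9.8 = 6519.4 J
Heat released by water cooling to 0 °C: 64.8×4.22×41.1 = 11239 J
11239 J < 6519.4 + 318.3×338.0 = 114104.8 J, so not all ice melts; final T = 0 °C.
Heat left for melting: 11239 − 6519.4 = 4719.6 J
Mass melted = 4719.6 / 338.0 = 13.96 g
Ice remaining = 318.3 − 13.96 = 304.34 g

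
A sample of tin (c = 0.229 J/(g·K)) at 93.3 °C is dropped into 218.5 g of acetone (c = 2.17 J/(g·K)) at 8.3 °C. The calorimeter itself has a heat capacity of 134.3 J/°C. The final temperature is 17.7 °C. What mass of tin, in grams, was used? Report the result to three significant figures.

m = 330 g

q_gained = (218.5 × 2.17 + 134.3) × (17.7 − 8.3) = 5719 J
q_lost = m × 0.229 × (93.3 − 17.7) = 17.3124 m
m = 5719 / 17.3124 = 330 g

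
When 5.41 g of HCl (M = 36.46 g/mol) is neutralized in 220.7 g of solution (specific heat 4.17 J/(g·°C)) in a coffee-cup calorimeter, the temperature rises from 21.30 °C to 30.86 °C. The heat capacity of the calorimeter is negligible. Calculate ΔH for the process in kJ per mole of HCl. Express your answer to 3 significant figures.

ΔH = -59.3 kJ/mol

|ΔT| = |30.86 − 21.30| = 9.56 °C
|q_surr| = (220.7 × 4.17) × 9.56 = 920.319 × 9.56 = 8798 J
n(HCl) = 5.41 / 36.46 = 0.1484 mol
Temperature rose, so q_rxn = −|q_surr| = -8.798 kJ
ΔH = q_rxn / n = -59.29 kJ/mol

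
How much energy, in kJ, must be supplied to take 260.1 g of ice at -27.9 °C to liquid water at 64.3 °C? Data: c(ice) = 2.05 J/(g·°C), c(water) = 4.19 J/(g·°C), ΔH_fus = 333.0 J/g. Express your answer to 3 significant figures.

q = 172 kJ

q1 (heat ice -27.9→0.0 °C): 260.1 × 2.05 × 27.9 = 14876 J
q2 (melt at 0 °C): 260.1 × 333.0 = 86613 J
q3 (heat water 0.0→64.3 °C): 260.1 × 4.19 × 64.3 = 70075 J
Total: 14876 + 86613 + 70075 = 171564 J = 172 kJ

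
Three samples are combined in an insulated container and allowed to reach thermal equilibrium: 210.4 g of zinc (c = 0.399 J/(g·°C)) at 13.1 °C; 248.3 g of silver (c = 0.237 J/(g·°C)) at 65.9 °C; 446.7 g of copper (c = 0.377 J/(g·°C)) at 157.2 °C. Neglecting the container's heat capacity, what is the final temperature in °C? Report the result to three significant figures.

T_f = 101 °C

Σ mᵢcᵢ(T − Tᵢ) = 0  ⇒  T = Σ mᵢcᵢTᵢ / Σ mᵢcᵢ
Σ mᵢcᵢ = 210.4×0.399 + 248.3×0.237 + 446.7×0.377 = 311.2026
Σ mᵢcᵢTᵢ = 83.9496×13.1 + 58.8471×65.9 + 168.4059×157.2 = 31451
T = 31451 / 311.2026 = 101.1 °C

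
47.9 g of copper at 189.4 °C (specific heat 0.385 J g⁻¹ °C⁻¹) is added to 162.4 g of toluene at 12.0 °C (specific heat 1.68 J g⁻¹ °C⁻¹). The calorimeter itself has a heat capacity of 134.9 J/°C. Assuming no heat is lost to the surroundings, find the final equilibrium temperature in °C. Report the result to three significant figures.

T_f = 19.7 °C

Heat lost by copper = heat gained by toluene + calorimeter.
(47.9)(0.385)(189.4 − T) = [(162.4)(1.68) + 134.9](T − 12.0)
18.4415 (189.4 − T) = 407.732 (T − 12.0)
3492.8 − 18.4415 T = 407.732 T − 4892.8
8385.6 = 426.1735 T
T = 19.68 °C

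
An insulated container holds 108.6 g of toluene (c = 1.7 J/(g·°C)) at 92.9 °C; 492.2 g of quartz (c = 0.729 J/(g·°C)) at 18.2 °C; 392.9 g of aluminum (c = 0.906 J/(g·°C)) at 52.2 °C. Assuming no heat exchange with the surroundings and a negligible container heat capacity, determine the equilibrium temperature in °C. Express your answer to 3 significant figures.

Σ mᵢcᵢ(T − Tᵢ) = 0  ⇒  T = Σ mᵢcᵢTᵢ / Σ mᵢcᵢ
Σ mᵢcᵢ = 108.6×1.7 + 492.2×0.729 + 392.9×0.906 = 899.4012
Σ mᵢcᵢTᵢ = 184.62×92.9 + 358.8138×18.2 + 355.9674×52.2 = 42263
T = 42263 / 899.4012 = 46.99 °C

T_f = 47.0 °C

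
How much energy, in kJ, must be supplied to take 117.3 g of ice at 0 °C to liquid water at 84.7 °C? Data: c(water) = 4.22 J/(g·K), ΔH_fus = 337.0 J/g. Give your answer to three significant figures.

q = 81.5 kJ

q1 (melt at 0 °C): 117.3 × 337.0 = 39530 J
q2 (heat water 0.0→84.7 °C): 117.3 × 4.22 × 84.7 = 41927 J
Total: 39530 + 41927 = 81457 J = 81.5 kJ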